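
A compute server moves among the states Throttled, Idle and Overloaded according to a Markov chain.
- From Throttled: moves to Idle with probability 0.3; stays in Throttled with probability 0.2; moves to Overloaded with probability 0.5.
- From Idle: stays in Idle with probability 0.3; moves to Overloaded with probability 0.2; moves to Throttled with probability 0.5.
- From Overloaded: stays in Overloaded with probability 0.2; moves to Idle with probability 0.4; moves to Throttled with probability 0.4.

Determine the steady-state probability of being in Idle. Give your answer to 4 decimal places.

0.3308

Let the stationary distribution be π with π = πP and π_1 + π_2 + π_3 = 1.
π_1 = 0.2·π_1 + 0.5·π_2 + 0.4·π_3
π_2 = 0.3·π_1 + 0.3·π_2 + 0.4·π_3
Solving with the normalization constraint gives π = (0.3609, 0.3308, 0.3083).
So the stationary probability of Idle is 0.3308.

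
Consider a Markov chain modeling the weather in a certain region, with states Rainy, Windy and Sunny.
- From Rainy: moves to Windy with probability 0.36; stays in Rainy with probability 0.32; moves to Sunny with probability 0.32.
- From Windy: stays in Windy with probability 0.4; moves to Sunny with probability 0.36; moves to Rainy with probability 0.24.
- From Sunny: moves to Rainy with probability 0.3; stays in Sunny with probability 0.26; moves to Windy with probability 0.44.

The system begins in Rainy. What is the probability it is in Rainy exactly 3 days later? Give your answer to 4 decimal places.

Propagate the distribution vector 3 days from Rainy.
After 0 days: (1.0000, 0.0000, 0.0000)
After 1 day: (0.3200, 0.3600, 0.3200)
After 2 days: (0.2848, 0.4000, 0.3152)
After 3 days: (0.2817, 0.4012, 0.3171)
P(in Rainy after 3 days) = 0.2817

0.2817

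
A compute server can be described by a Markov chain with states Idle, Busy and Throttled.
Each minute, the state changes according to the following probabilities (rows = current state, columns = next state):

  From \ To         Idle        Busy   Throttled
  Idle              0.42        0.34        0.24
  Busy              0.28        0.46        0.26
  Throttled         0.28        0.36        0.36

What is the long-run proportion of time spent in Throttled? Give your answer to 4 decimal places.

Let the stationary distribution be π with π = πP and π_1 + π_2 + π_3 = 1.
π_1 = 0.42·π_1 + 0.28·π_2 + 0.28·π_3
π_2 = 0.34·π_1 + 0.46·π_2 + 0.36·π_3
Solving with the normalization constraint gives π = (0.3256, 0.3928, 0.2817).
So the stationary probability of Throttled is 0.2817.

0.2817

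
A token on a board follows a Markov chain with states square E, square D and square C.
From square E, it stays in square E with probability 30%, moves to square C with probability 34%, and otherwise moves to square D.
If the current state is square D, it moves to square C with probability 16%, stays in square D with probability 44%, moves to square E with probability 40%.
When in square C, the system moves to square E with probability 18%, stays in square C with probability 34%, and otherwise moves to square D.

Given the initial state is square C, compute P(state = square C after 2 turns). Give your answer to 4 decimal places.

Sum over the intermediate state after 1 turn:
P = P(square C→square E)·P(square E→square C) + P(square C→square D)·P(square D→square C) + P(square C→square C)·P(square C→square C)
  = 0.18×0.34 + 0.48×0.16 + 0.34×0.34
  = 0.0612 + 0.0768 + 0.1156 = 0.2536

0.2536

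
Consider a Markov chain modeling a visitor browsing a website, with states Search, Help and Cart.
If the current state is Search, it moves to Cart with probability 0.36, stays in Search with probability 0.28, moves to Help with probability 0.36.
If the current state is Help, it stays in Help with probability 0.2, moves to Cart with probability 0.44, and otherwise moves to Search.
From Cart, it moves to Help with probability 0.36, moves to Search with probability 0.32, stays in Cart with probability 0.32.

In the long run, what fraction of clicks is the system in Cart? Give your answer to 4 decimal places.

0.3700

Let the stationary distribution be π with π = πP and π_1 + π_2 + π_3 = 1.
π_1 = 0.28·π_1 + 0.36·π_2 + 0.32·π_3
π_2 = 0.36·π_1 + 0.2·π_2 + 0.36·π_3
Solving with the normalization constraint gives π = (0.3196, 0.3103, 0.3700).
So the stationary probability of Cart is 0.3700.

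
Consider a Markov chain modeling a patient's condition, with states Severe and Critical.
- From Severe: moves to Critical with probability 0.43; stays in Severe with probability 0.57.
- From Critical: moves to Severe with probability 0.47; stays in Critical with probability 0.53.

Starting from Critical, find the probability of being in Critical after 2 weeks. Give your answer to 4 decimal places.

0.4830

Sum over the intermediate state after 1 week:
P = P(Critical→Severe)·P(Severe→Critical) + P(Critical→Critical)·P(Critical→Critical)
  = 0.47×0.43 + 0.53×0.53
  = 0.2021 + 0.2809 = 0.4830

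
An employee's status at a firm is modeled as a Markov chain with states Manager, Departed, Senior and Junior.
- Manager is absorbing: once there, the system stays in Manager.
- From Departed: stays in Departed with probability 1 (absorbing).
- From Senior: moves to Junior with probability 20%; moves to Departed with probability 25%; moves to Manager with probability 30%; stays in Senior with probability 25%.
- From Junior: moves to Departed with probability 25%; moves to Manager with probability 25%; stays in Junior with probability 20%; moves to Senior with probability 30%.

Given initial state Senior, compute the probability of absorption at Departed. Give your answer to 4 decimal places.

0.4630

Let h(s) be the probability of absorption at Departed starting from transient state s. Then h(Departed) = 1 and h(Manager) = 0. By first-step analysis:
h(Senior) = 0.3·0 + 0.25·1 + 0.25·h(Senior) + 0.2·h(Junior)
h(Junior) = 0.25·0 + 0.25·1 + 0.3·h(Senior) + 0.2·h(Junior)
Solving: h(Senior) = 0.4630, h(Junior) = 0.4861.
Starting from Senior, the probability is 0.4630.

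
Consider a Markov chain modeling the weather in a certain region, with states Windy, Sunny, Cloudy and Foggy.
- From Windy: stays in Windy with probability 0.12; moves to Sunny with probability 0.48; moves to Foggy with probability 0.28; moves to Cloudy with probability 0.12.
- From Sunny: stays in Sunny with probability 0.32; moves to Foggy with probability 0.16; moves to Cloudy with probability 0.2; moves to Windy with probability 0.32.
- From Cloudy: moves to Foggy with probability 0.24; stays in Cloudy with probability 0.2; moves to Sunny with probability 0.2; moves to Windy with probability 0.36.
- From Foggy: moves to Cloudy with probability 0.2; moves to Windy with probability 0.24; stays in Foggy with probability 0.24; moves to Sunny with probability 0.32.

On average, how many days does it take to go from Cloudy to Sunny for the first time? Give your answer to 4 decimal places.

3.2833

Let t(s) be the expected number of days to first reach Sunny from state s, with t(Sunny) = 0. Conditioning on the first day:
t(Windy) = 1 + 0.12·t(Windy) + 0.12·t(Cloudy) + 0.28·t(Foggy)
t(Cloudy) = 1 + 0.36·t(Windy) + 0.2·t(Cloudy) + 0.24·t(Foggy)
t(Foggy) = 1 + 0.24·t(Windy) + 0.2·t(Cloudy) + 0.24·t(Foggy)
Solving: t(Windy) = 2.5321, t(Cloudy) = 3.2833, t(Foggy) = 2.9794.
Expected days from Cloudy to Sunny: 3.2833.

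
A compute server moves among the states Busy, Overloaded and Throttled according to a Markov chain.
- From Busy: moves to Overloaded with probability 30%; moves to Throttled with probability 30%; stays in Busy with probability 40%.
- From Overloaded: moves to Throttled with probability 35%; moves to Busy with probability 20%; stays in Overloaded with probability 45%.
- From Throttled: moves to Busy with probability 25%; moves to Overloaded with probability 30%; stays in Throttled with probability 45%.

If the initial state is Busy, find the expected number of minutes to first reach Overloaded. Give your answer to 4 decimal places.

3.3333

Let t(s) be the expected number of minutes to first reach Overloaded from state s, with t(Overloaded) = 0. Conditioning on the first minute:
t(Busy) = 1 + 0.4·t(Busy) + 0.3·t(Throttled)
t(Throttled) = 1 + 0.25·t(Busy) + 0.45·t(Throttled)
Solving: t(Busy) = 3.3333, t(Throttled) = 3.3333.
Expected minutes from Busy to Overloaded: 3.3333.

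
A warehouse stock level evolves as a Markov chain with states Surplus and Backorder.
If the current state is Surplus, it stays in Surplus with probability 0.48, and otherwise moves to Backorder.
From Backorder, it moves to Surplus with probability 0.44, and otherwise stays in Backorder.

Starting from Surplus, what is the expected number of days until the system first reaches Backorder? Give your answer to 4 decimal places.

Let t(s) be the expected number of days to first reach Backorder from state s, with t(Backorder) = 0. Conditioning on the first day:
t(Surplus) = 1 + 0.48·t(Surplus)
Solving: t(Surplus) = 1.9231.
Expected days from Surplus to Backorder: 1.9231.

1.9231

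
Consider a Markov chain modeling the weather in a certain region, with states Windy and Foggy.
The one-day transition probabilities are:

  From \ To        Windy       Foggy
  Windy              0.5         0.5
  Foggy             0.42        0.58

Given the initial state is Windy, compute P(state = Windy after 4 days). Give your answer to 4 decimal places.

Propagate the distribution vector 4 days from Windy.
After 0 days: (1.0000, 0.0000)
After 1 day: (0.5000, 0.5000)
After 2 days: (0.4600, 0.5400)
After 3 days: (0.4568, 0.5432)
After 4 days: (0.4565, 0.5435)
P(in Windy after 4 days) = 0.4565

0.4565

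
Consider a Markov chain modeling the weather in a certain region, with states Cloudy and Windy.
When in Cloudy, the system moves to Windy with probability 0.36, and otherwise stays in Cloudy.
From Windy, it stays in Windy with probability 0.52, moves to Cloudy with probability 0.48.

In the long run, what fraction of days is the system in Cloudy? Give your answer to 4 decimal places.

0.5714

Let the stationary distribution be π with π = πP and π_1 + π_2 = 1.
π_1 = 0.64·π_1 + 0.48·π_2
Solving with the normalization constraint gives π = (0.5714, 0.4286).
So the stationary probability of Cloudy is 0.5714.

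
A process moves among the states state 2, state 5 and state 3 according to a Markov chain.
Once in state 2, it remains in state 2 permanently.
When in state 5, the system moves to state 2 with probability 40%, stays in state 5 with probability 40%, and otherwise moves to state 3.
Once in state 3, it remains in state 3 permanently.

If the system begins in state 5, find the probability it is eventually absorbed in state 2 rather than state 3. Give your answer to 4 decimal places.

0.6667

Let h(s) be the probability of absorption at state 2 starting from transient state s. Then h(state 2) = 1 and h(state 3) = 0. By first-step analysis:
h(state 5) = 0.4·1 + 0.4·h(state 5) + 0.2·0
Solving: h(state 5) = 0.6667.
Starting from state 5, the probability is 0.6667.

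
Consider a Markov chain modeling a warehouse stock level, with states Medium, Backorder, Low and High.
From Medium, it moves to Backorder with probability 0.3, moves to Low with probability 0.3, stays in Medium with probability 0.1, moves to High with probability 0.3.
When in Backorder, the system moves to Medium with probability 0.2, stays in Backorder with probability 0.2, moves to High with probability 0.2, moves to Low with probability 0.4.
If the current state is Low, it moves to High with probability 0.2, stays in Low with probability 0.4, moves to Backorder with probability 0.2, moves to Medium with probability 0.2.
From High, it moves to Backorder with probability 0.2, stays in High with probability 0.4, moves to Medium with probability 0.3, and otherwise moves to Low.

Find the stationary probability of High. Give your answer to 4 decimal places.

0.2759

Let the stationary distribution be π with π = πP and π_1 + π_2 + π_3 + π_4 = 1.
π_1 = 0.1·π_1 + 0.2·π_2 + 0.2·π_3 + 0.3·π_4
π_2 = 0.3·π_1 + 0.2·π_2 + 0.2·π_3 + 0.2·π_4
π_3 = 0.3·π_1 + 0.4·π_2 + 0.4·π_3 + 0.1·π_4
Solving with the normalization constraint gives π = (0.2069, 0.2207, 0.2966, 0.2759).
So the stationary probability of High is 0.2759.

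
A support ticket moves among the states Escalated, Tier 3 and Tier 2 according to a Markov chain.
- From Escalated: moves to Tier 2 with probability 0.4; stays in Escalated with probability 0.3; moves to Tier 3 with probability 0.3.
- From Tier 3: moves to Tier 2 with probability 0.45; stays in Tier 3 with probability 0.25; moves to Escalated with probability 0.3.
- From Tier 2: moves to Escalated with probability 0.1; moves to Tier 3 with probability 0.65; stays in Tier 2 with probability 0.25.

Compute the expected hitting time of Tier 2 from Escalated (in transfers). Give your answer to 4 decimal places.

2.4138

Let t(s) be the expected number of transfers to first reach Tier 2 from state s, with t(Tier 2) = 0. Conditioning on the first transfer:
t(Escalated) = 1 + 0.3·t(Escalated) + 0.3·t(Tier 3)
t(Tier 3) = 1 + 0.3·t(Escalated) + 0.25·t(Tier 3)
Solving: t(Escalated) = 2.4138, t(Tier 3) = 2.2989.
Expected transfers from Escalated to Tier 2: 2.4138.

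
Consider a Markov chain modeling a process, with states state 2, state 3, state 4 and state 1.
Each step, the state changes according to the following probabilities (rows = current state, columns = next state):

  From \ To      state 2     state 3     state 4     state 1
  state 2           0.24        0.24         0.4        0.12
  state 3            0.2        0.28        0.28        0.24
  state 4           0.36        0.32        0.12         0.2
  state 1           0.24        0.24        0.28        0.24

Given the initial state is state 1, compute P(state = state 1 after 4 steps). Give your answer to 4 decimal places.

0.1979

Propagate the distribution vector 4 steps from state 1.
After 0 steps: (0.0000, 0.0000, 0.0000, 1.0000)
After 1 step: (0.2400, 0.2400, 0.2800, 0.2400)
After 2 steps: (0.2640, 0.2720, 0.2640, 0.2000)
After 3 steps: (0.2608, 0.2720, 0.2694, 0.1978)
After 4 steps: (0.2615, 0.2724, 0.2682, 0.1979)
P(in state 1 after 4 steps) = 0.1979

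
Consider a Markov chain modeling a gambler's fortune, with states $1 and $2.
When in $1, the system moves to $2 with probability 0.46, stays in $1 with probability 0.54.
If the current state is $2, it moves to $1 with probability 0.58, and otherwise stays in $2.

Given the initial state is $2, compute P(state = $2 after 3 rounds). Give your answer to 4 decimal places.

0.4423

Propagate the distribution vector 3 rounds from $2.
After 0 rounds: (0.0000, 1.0000)
After 1 round: (0.5800, 0.4200)
After 2 rounds: (0.5568, 0.4432)
After 3 rounds: (0.5577, 0.4423)
P(in $2 after 3 rounds) = 0.4423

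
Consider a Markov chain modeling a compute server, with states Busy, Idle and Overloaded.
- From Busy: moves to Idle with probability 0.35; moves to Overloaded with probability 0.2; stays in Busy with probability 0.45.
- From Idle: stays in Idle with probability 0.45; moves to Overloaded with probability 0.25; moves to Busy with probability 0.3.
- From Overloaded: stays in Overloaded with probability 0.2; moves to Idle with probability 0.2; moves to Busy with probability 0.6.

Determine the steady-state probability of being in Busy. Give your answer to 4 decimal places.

Let the stationary distribution be π with π = πP and π_1 + π_2 + π_3 = 1.
π_1 = 0.45·π_1 + 0.3·π_2 + 0.6·π_3
π_2 = 0.35·π_1 + 0.45·π_2 + 0.2·π_3
Solving with the normalization constraint gives π = (0.4298, 0.3526, 0.2176).
So the stationary probability of Busy is 0.4298.

0.4298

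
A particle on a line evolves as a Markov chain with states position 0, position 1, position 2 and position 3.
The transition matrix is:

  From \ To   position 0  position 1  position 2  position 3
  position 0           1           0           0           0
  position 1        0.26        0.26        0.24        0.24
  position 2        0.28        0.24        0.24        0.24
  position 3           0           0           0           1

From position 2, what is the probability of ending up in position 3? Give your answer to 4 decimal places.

Let h(s) be the probability of absorption at position 3 starting from transient state s. Then h(position 3) = 1 and h(position 0) = 0. By first-step analysis:
h(position 1) = 0.26·0 + 0.26·h(position 1) + 0.24·h(position 2) + 0.24·1
h(position 2) = 0.28·0 + 0.24·h(position 1) + 0.24·h(position 2) + 0.24·1
Solving: h(position 1) = 0.4754, h(position 2) = 0.4659.
Starting from position 2, the probability is 0.4659.

0.4659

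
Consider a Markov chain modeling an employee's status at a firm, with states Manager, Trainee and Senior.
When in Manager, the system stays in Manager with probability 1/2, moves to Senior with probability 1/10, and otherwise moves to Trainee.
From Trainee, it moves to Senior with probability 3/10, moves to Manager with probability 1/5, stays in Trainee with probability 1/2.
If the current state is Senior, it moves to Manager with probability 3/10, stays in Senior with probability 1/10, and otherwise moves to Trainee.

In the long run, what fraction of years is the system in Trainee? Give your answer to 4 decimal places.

0.4884

Let the stationary distribution be π with π = πP and π_1 + π_2 + π_3 = 1.
π_1 = 0.5·π_1 + 0.2·π_2 + 0.3·π_3
π_2 = 0.4·π_1 + 0.5·π_2 + 0.6·π_3
Solving with the normalization constraint gives π = (0.3140, 0.4884, 0.1977).
So the stationary probability of Trainee is 0.4884.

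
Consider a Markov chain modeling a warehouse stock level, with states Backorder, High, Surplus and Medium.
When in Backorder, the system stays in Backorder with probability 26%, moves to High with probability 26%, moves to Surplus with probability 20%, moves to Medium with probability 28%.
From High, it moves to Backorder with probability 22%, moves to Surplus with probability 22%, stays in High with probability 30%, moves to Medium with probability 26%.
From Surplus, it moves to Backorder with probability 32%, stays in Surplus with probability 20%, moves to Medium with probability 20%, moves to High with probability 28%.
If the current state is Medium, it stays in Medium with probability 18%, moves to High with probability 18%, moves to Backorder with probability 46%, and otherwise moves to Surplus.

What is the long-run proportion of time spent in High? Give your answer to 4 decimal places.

Let the stationary distribution be π with π = πP and π_1 + π_2 + π_3 + π_4 = 1.
π_1 = 0.26·π_1 + 0.22·π_2 + 0.32·π_3 + 0.46·π_4
π_2 = 0.26·π_1 + 0.3·π_2 + 0.28·π_3 + 0.18·π_4
π_3 = 0.2·π_1 + 0.22·π_2 + 0.2·π_3 + 0.18·π_4
Solving with the normalization constraint gives π = (0.3089, 0.2554, 0.2004, 0.2353).
So the stationary probability of High is 0.2554.

0.2554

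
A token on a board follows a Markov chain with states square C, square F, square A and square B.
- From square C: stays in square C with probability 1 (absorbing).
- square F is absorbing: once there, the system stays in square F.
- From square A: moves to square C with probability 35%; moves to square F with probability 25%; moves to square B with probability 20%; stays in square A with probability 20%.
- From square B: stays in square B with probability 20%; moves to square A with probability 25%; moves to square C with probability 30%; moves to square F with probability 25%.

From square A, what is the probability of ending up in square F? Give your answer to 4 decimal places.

Let h(s) be the probability of absorption at square F starting from transient state s. Then h(square F) = 1 and h(square C) = 0. By first-step analysis:
h(square A) = 0.35·0 + 0.25·1 + 0.2·h(square A) + 0.2·h(square B)
h(square B) = 0.3·0 + 0.25·1 + 0.25·h(square A) + 0.2·h(square B)
Solving: h(square A) = 0.4237, h(square B) = 0.4449.
Starting from square A, the probability is 0.4237.

0.4237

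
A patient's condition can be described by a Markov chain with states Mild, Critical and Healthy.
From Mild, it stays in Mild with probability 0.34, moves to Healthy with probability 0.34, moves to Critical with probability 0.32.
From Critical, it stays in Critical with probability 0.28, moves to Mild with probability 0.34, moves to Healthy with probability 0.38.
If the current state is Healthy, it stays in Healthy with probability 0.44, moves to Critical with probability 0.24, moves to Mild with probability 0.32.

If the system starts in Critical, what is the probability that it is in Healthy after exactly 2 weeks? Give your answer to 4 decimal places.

Sum over the intermediate state after 1 week:
P = P(Critical→Mild)·P(Mild→Healthy) + P(Critical→Critical)·P(Critical→Healthy) + P(Critical→Healthy)·P(Healthy→Healthy)
  = 0.34×0.34 + 0.28×0.38 + 0.38×0.44
  = 0.1156 + 0.1064 + 0.1672 = 0.3892

0.3892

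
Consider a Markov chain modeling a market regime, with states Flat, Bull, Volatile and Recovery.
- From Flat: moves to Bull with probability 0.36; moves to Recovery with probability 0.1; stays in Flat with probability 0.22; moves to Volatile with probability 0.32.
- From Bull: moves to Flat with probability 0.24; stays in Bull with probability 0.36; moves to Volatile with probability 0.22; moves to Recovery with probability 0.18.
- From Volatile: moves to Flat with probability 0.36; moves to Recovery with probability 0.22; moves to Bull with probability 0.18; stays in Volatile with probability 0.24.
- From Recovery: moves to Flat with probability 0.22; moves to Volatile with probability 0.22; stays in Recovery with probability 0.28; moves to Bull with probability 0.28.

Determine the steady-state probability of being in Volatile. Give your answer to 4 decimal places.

0.2511

Let the stationary distribution be π with π = πP and π_1 + π_2 + π_3 + π_4 = 1.
π_1 = 0.22·π_1 + 0.24·π_2 + 0.36·π_3 + 0.22·π_4
π_2 = 0.36·π_1 + 0.36·π_2 + 0.18·π_3 + 0.28·π_4
π_3 = 0.32·π_1 + 0.22·π_2 + 0.24·π_3 + 0.22·π_4
Solving with the normalization constraint gives π = (0.2612, 0.2998, 0.2511, 0.1879).
So the stationary probability of Volatile is 0.2511.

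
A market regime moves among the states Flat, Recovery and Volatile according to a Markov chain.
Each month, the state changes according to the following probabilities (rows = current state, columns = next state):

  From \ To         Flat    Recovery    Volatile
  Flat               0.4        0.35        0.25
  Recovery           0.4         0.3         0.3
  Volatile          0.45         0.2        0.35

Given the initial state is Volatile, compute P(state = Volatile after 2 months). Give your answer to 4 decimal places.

0.2950

Sum over the intermediate state after 1 month:
P = P(Volatile→Flat)·P(Flat→Volatile) + P(Volatile→Recovery)·P(Recovery→Volatile) + P(Volatile→Volatile)·P(Volatile→Volatile)
  = 0.45×0.25 + 0.2×0.3 + 0.35×0.35
  = 0.1125 + 0.0600 + 0.1225 = 0.2950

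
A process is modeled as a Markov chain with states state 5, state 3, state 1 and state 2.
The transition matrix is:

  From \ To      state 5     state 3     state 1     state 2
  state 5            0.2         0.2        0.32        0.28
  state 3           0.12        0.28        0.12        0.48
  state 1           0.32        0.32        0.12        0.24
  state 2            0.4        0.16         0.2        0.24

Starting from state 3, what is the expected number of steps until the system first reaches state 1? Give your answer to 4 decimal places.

Let t(s) be the expected number of steps to first reach state 1 from state s, with t(state 1) = 0. Conditioning on the first step:
t(state 5) = 1 + 0.2·t(state 5) + 0.2·t(state 3) + 0.28·t(state 2)
t(state 3) = 1 + 0.12·t(state 5) + 0.28·t(state 3) + 0.48·t(state 2)
t(state 2) = 1 + 0.4·t(state 5) + 0.16·t(state 3) + 0.24·t(state 2)
Solving: t(state 5) = 4.1290, t(state 3) = 5.1219, t(state 2) = 4.5672.
Expected steps from state 3 to state 1: 5.1219.

5.1219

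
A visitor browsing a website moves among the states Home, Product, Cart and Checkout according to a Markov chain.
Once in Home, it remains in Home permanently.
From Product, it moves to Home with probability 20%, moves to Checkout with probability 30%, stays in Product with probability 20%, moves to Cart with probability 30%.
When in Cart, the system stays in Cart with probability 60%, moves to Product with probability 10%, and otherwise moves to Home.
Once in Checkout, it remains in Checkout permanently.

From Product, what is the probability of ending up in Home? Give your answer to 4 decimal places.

Let h(s) be the probability of absorption at Home starting from transient state s. Then h(Home) = 1 and h(Checkout) = 0. By first-step analysis:
h(Product) = 0.2·1 + 0.2·h(Product) + 0.3·h(Cart) + 0.3·0
h(Cart) = 0.3·1 + 0.1·h(Product) + 0.6·h(Cart)
Solving: h(Product) = 0.5862, h(Cart) = 0.8966.
Starting from Product, the probability is 0.5862.

0.5862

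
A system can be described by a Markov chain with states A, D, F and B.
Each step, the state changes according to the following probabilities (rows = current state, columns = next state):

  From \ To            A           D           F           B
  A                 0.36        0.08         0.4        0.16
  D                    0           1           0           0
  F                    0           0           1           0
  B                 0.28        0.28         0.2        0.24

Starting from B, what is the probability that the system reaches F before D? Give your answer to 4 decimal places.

0.5435

Let h(s) be the probability of absorption at F starting from transient state s. Then h(F) = 1 and h(D) = 0. By first-step analysis:
h(A) = 0.36·h(A) + 0.08·0 + 0.4·1 + 0.16·h(B)
h(B) = 0.28·h(A) + 0.28·0 + 0.2·1 + 0.24·h(B)
Solving: h(A) = 0.7609, h(B) = 0.5435.
Starting from B, the probability is 0.5435.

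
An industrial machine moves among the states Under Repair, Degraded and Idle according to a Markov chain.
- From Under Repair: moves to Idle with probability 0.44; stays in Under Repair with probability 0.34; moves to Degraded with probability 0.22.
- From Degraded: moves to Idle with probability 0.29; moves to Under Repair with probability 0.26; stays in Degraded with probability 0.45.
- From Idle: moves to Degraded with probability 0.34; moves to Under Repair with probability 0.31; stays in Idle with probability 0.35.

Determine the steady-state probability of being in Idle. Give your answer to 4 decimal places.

0.3567

Let the stationary distribution be π with π = πP and π_1 + π_2 + π_3 = 1.
π_1 = 0.34·π_1 + 0.26·π_2 + 0.31·π_3
π_2 = 0.22·π_1 + 0.45·π_2 + 0.34·π_3
Solving with the normalization constraint gives π = (0.3020, 0.3413, 0.3567).
So the stationary probability of Idle is 0.3567.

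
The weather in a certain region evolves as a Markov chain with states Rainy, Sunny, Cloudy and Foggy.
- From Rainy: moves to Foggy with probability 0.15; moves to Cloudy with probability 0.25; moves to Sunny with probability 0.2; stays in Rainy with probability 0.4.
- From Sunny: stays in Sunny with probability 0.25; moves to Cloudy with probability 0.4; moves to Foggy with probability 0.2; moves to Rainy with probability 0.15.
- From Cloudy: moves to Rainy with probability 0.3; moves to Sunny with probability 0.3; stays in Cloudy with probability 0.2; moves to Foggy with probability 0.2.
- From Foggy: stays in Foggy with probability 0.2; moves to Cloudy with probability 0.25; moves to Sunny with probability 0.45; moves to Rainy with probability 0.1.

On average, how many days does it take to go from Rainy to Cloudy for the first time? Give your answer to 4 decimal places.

Let t(s) be the expected number of days to first reach Cloudy from state s, with t(Cloudy) = 0. Conditioning on the first day:
t(Rainy) = 1 + 0.4·t(Rainy) + 0.2·t(Sunny) + 0.15·t(Foggy)
t(Sunny) = 1 + 0.15·t(Rainy) + 0.25·t(Sunny) + 0.2·t(Foggy)
t(Foggy) = 1 + 0.1·t(Rainy) + 0.45·t(Sunny) + 0.2·t(Foggy)
Solving: t(Rainy) = 3.4681, t(Sunny) = 2.9128, t(Foggy) = 3.3220.
Expected days from Rainy to Cloudy: 3.4681.

3.4681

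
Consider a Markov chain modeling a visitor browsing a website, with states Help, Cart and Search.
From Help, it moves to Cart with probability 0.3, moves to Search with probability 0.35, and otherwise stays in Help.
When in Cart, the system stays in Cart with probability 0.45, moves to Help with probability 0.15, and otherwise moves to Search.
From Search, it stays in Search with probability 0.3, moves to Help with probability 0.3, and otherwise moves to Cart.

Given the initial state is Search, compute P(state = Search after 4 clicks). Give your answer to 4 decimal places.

0.3521

Propagate the distribution vector 4 clicks from Search.
After 0 clicks: (0.0000, 0.0000, 1.0000)
After 1 click: (0.3000, 0.4000, 0.3000)
After 2 clicks: (0.2550, 0.3900, 0.3550)
After 3 clicks: (0.2543, 0.3940, 0.3518)
After 4 clicks: (0.2536, 0.3943, 0.3521)
P(in Search after 4 clicks) = 0.3521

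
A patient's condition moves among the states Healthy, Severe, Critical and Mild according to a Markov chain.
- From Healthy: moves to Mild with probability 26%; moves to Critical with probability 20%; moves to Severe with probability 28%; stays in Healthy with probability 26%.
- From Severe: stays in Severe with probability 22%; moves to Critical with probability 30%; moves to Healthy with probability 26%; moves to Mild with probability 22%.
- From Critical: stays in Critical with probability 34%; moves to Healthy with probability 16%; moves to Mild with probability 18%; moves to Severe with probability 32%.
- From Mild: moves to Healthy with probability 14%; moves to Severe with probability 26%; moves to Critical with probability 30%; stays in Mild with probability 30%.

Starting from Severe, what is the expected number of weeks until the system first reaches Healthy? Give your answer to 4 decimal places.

4.9582

Let t(s) be the expected number of weeks to first reach Healthy from state s, with t(Healthy) = 0. Conditioning on the first week:
t(Severe) = 1 + 0.22·t(Severe) + 0.3·t(Critical) + 0.22·t(Mild)
t(Critical) = 1 + 0.32·t(Severe) + 0.34·t(Critical) + 0.18·t(Mild)
t(Mild) = 1 + 0.26·t(Severe) + 0.3·t(Critical) + 0.3·t(Mild)
Solving: t(Severe) = 4.9582, t(Critical) = 5.4478, t(Mild) = 5.6050.
Expected weeks from Severe to Healthy: 4.9582.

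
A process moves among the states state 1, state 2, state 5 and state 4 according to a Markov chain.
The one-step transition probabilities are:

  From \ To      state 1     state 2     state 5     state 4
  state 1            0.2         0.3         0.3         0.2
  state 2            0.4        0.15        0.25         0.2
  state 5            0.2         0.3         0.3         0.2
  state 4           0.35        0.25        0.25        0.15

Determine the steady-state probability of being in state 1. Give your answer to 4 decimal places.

Let the stationary distribution be π with π = πP and π_1 + π_2 + π_3 + π_4 = 1.
π_1 = 0.2·π_1 + 0.4·π_2 + 0.2·π_3 + 0.35·π_4
π_2 = 0.3·π_1 + 0.15·π_2 + 0.3·π_3 + 0.25·π_4
π_3 = 0.3·π_1 + 0.25·π_2 + 0.3·π_3 + 0.25·π_4
Solving with the normalization constraint gives π = (0.2791, 0.2526, 0.2778, 0.1905).
So the stationary probability of state 1 is 0.2791.

0.2791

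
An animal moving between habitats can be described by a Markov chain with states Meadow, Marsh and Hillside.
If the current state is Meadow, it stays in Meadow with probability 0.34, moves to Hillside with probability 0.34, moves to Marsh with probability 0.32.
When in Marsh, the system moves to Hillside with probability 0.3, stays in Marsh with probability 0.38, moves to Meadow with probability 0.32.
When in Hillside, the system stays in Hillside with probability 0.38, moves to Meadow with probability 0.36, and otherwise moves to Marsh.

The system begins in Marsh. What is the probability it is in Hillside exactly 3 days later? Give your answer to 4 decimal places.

Propagate the distribution vector 3 days from Marsh.
After 0 days: (0.0000, 1.0000, 0.0000)
After 1 day: (0.3200, 0.3800, 0.3000)
After 2 days: (0.3384, 0.3248, 0.3368)
After 3 days: (0.3402, 0.3193, 0.3405)
P(in Hillside after 3 days) = 0.3405

0.3405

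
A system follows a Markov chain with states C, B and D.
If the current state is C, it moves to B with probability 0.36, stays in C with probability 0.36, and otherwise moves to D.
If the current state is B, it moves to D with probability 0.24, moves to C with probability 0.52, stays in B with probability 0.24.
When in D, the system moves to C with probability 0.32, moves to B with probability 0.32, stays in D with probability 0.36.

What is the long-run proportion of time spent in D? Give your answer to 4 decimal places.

Let the stationary distribution be π with π = πP and π_1 + π_2 + π_3 = 1.
π_1 = 0.36·π_1 + 0.52·π_2 + 0.32·π_3
π_2 = 0.36·π_1 + 0.24·π_2 + 0.32·π_3
Solving with the normalization constraint gives π = (0.3981, 0.3110, 0.2908).
So the stationary probability of D is 0.2908.

0.2908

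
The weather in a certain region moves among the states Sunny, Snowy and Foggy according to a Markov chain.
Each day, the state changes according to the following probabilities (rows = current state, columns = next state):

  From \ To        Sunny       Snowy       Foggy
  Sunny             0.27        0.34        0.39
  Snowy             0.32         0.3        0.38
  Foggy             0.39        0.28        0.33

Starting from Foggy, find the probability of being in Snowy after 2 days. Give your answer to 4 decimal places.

0.3090

Sum over the intermediate state after 1 day:
P = P(Foggy→Sunny)·P(Sunny→Snowy) + P(Foggy→Snowy)·P(Snowy→Snowy) + P(Foggy→Foggy)·P(Foggy→Snowy)
  = 0.39×0.34 + 0.28×0.3 + 0.33×0.28
  = 0.1326 + 0.0840 + 0.0924 = 0.3090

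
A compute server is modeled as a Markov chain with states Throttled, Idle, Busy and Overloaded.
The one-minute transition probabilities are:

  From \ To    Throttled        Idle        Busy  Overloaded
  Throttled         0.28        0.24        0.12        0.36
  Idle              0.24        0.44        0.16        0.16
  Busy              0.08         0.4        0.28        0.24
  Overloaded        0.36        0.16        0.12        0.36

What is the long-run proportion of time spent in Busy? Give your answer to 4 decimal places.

0.1573

Let the stationary distribution be π with π = πP and π_1 + π_2 + π_3 + π_4 = 1.
π_1 = 0.28·π_1 + 0.24·π_2 + 0.08·π_3 + 0.36·π_4
π_2 = 0.24·π_1 + 0.44·π_2 + 0.4·π_3 + 0.16·π_4
π_3 = 0.12·π_1 + 0.16·π_2 + 0.28·π_3 + 0.12·π_4
Solving with the normalization constraint gives π = (0.2588, 0.3034, 0.1573, 0.2804).
So the stationary probability of Busy is 0.1573.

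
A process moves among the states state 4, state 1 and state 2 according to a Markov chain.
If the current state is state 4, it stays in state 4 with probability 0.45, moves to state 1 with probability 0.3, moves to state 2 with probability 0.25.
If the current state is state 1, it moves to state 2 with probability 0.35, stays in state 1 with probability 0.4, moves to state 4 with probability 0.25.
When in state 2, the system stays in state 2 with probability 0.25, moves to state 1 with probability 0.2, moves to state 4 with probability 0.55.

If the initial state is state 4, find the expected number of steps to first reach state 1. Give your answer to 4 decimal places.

Let t(s) be the expected number of steps to first reach state 1 from state s, with t(state 1) = 0. Conditioning on the first step:
t(state 4) = 1 + 0.45·t(state 4) + 0.25·t(state 2)
t(state 2) = 1 + 0.55·t(state 4) + 0.25·t(state 2)
Solving: t(state 4) = 3.6364, t(state 2) = 4.0000.
Expected steps from state 4 to state 1: 3.6364.

3.6364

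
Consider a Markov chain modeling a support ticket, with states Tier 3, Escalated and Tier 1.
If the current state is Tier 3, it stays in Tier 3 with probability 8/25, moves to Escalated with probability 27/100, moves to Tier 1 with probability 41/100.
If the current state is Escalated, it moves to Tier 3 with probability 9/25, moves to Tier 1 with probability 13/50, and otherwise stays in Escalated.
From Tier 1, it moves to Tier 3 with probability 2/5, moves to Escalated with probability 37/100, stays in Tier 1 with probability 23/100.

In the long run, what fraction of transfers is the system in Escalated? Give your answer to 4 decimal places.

Let the stationary distribution be π with π = πP and π_1 + π_2 + π_3 = 1.
π_1 = 0.32·π_1 + 0.36·π_2 + 0.4·π_3
π_2 = 0.27·π_1 + 0.38·π_2 + 0.37·π_3
Solving with the normalization constraint gives π = (0.3579, 0.3376, 0.3045).
So the stationary probability of Escalated is 0.3376.

0.3376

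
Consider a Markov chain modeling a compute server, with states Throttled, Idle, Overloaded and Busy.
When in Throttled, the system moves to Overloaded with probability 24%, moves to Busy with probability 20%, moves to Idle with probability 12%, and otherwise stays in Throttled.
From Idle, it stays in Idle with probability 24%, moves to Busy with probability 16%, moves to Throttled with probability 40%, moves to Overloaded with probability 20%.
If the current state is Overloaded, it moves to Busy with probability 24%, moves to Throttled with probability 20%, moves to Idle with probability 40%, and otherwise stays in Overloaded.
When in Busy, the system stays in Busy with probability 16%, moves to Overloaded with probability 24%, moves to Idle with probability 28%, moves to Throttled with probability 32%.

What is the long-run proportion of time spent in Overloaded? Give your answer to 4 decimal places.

Let the stationary distribution be π with π = πP and π_1 + π_2 + π_3 + π_4 = 1.
π_1 = 0.44·π_1 + 0.4·π_2 + 0.2·π_3 + 0.32·π_4
π_2 = 0.12·π_1 + 0.24·π_2 + 0.4·π_3 + 0.28·π_4
π_3 = 0.24·π_1 + 0.2·π_2 + 0.16·π_3 + 0.24·π_4
Solving with the normalization constraint gives π = (0.3563, 0.2390, 0.2134, 0.1913).
So the stationary probability of Overloaded is 0.2134.

0.2134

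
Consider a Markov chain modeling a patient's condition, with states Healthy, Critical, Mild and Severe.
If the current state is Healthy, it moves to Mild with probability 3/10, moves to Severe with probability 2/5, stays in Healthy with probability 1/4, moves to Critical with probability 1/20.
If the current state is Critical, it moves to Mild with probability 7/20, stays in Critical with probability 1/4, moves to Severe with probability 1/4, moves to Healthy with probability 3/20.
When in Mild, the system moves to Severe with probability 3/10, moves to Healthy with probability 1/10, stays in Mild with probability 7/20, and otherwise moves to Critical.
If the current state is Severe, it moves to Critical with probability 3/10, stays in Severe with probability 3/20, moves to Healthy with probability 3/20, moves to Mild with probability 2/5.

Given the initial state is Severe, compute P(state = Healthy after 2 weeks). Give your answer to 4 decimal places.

Propagate the distribution vector 2 weeks from Severe.
After 0 weeks: (0.0000, 0.0000, 0.0000, 1.0000)
After 1 week: (0.1500, 0.3000, 0.4000, 0.1500)
After 2 weeks: (0.1450, 0.2275, 0.3500, 0.2775)
P(in Healthy after 2 weeks) = 0.1450

0.1450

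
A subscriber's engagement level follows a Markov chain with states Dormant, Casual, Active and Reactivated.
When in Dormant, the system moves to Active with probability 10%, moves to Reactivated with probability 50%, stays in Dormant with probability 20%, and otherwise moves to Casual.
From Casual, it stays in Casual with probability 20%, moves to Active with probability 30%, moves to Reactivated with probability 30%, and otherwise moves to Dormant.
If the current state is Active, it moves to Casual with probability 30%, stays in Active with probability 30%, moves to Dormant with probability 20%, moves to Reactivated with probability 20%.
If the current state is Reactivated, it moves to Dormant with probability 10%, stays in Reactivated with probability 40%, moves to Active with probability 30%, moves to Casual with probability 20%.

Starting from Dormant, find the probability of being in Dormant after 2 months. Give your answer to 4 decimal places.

0.1500

Propagate the distribution vector 2 months from Dormant.
After 0 months: (1.0000, 0.0000, 0.0000, 0.0000)
After 1 month: (0.2000, 0.2000, 0.1000, 0.5000)
After 2 months: (0.1500, 0.2100, 0.2600, 0.3800)
P(in Dormant after 2 months) = 0.1500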